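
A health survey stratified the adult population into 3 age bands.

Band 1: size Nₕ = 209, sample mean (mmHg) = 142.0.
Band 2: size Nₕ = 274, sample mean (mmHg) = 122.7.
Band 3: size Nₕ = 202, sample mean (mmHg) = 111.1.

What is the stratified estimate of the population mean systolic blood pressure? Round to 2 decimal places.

125.17

N = 209 + 274 + 202 = 685.
The stratified mean weights each stratum mean by its population share Nₕ/N.
Σ Nₕx̄ₕ = 209·142.0 + 274·122.7 + 202·111.1 = 29678 + 33619.8 + 22442.2 = 85740.
Divide by N: 85740 / 685 = 125.1679... → 125.17.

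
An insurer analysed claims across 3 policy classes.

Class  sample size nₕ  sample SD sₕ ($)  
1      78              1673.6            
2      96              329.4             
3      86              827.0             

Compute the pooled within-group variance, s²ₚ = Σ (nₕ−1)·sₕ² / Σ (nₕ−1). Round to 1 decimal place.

Degrees of freedom: 77 + 95 + 85 = 257.
Σ(nₕ−1)sₕ² = 77·2800936.96 + 95·108504.36 + 85·683929 = 284114025.12.
s²ₚ = 284114025.12 / 257 = 1105502.043... → 1105502.0.

1105502.0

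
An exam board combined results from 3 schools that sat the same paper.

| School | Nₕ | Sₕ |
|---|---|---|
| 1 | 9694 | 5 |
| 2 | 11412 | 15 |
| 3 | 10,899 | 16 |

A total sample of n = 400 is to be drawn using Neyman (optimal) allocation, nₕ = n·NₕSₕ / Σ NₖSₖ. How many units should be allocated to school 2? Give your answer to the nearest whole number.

174

Σ NₕSₕ = 9694·5 + 11412·15 + 10899·16 = 394034.
Share for 2: 171180/394034 = 0.43443.
n_2 = 400 × 0.43443 = 173.772... → 174.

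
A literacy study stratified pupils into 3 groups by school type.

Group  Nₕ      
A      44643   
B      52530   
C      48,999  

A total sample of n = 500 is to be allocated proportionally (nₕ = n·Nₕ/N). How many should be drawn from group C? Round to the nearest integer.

168

Share of group C = 48999/146172 = 0.33521.
Allocate 500 × 0.33521 = 167.607... → 168.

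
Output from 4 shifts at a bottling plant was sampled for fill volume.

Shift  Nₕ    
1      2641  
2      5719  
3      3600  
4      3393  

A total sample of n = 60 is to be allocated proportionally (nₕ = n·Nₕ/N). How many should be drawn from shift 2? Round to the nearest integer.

N = 2641 + 5719 + 3600 + 3393 = 15353.
n_2 = 60·5719/15353 = 22.350... → 22.

22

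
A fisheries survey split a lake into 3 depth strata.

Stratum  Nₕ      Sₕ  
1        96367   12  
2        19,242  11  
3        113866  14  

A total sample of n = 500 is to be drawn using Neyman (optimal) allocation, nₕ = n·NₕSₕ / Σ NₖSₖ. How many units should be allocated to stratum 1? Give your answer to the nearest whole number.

1: NₕSₕ = 96367·12 = 1156404
2: NₕSₕ = 19242·11 = 211662
3: NₕSₕ = 113866·14 = 1594124
Σ NₕSₕ = 2962190.
n_1 = 500·1156404/2962190 = 195.194... → 195.

195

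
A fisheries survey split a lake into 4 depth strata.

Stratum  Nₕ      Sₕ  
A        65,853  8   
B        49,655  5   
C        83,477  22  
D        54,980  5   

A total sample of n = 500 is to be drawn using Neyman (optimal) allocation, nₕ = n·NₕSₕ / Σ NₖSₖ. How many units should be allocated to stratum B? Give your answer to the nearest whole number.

Σ NₕSₕ = 65853·8 + 49655·5 + 83477·22 + 54980·5 = 2886493.
Share for B: 248275/2886493 = 0.08601.
n_B = 500 × 0.08601 = 43.006... → 43.

43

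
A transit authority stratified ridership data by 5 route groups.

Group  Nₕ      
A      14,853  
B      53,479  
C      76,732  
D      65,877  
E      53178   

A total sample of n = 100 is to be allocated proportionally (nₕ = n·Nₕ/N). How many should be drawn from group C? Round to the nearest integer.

Share of group C = 76732/264119 = 0.29052.
Allocate 100 × 0.29052 = 29.052... → 29.

29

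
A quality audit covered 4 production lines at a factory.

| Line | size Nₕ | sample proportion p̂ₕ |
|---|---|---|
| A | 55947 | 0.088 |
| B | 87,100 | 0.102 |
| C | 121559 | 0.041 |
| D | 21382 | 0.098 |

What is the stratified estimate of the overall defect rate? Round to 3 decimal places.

Wₕ = Nₕ/N with N = 285988: 0.1956, 0.3046, 0.4250, 0.0748.
p̂_st = 0.1956·0.088 + 0.3046·0.102 + 0.4250·0.041 + 0.0748·0.098 ≈ 0.07303... → 0.073.

0.073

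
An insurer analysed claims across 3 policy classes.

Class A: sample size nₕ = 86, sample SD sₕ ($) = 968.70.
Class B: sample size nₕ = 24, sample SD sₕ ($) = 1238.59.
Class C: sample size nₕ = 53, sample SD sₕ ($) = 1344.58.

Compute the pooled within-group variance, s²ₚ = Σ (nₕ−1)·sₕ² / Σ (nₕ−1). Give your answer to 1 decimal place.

Degrees of freedom: 85 + 23 + 52 = 160.
Σ(nₕ−1)sₕ² = 85·938379.69 + 23·1534105.1881 + 52·1807895.3764 = 209057252.5491.
s²ₚ = 209057252.5491 / 160 = 1306607.828... → 1306607.8.

1306607.8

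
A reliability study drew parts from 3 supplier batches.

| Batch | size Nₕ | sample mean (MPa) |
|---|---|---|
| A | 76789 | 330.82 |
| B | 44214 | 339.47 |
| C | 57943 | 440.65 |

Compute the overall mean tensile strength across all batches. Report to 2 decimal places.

368.52

N = 76789 + 44214 + 57943 = 178946.
Weight each subgroup mean by Nₕ/N and sum.
Σ Nₕx̄ₕ = 76789·330.82 + 44214·339.47 + 57943·440.65 = 25403336.98 + 15009326.58 + 25532582.95 = 65945246.51.
Divide by N: 65945246.51 / 178946 = 368.5204... → 368.52.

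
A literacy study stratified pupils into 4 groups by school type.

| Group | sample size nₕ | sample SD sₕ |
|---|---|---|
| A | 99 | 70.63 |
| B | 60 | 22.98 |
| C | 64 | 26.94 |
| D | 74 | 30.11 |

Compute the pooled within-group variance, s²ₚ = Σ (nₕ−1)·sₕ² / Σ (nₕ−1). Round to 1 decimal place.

2156.8

Degrees of freedom: 98 + 59 + 63 + 73 = 293.
Σ(nₕ−1)sₕ² = 98·4988.5969 + 59·528.0804 + 63·725.7636 + 73·906.6121 = 631945.0299.
s²ₚ = 631945.0299 / 293 = 2156.809... → 2156.8.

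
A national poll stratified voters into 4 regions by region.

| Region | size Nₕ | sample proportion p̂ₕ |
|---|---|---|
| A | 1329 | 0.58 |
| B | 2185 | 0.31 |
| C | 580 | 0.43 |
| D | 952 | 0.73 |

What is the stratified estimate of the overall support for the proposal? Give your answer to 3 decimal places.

Wₕ = Nₕ/N with N = 5046: 0.2634, 0.4330, 0.1149, 0.1887.
p̂_st = 0.2634·0.58 + 0.4330·0.31 + 0.1149·0.43 + 0.1887·0.73 ≈ 0.47414... → 0.474.

0.474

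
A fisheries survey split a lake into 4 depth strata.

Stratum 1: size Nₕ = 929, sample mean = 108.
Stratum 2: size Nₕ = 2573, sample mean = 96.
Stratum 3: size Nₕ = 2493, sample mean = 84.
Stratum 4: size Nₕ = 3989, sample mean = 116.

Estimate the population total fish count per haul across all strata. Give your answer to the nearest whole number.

1: 929·108 = 100332
2: 2573·96 = 247008
3: 2493·84 = 209412
4: 3989·116 = 462724
τ̂ = Σ Nₕx̄ₕ = 1019476.

1019476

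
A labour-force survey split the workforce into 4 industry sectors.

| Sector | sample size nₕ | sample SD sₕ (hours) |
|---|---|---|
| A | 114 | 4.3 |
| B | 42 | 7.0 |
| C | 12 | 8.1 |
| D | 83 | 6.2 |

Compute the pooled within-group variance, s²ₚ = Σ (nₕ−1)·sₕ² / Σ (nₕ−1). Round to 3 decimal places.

32.276

A: (114−1)·4.3² = 113·18.49 = 2089.37
B: (42−1)·7.0² = 41·49 = 2009
C: (12−1)·8.1² = 11·65.61 = 721.71
D: (83−1)·6.2² = 82·38.44 = 3152.08
Numerator = 7972.16; denominator = Σ(nₕ−1) = 247.
s²ₚ = 7972.16/247 = 32.27595... → 32.276.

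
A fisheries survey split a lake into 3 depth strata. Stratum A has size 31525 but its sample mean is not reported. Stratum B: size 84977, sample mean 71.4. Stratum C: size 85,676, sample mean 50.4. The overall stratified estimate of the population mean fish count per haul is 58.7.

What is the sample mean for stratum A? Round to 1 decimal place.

47.0

Σ Nₕx̄ₕ = N·μ, so 31525·x̄_A = 202178·58.7 − (84977·71.4 + 85676·50.4).
= 11867848.6 − 10385428.2 = 1482420.4.
x̄_A = 1482420.4 / 31525 = 47.024... → 47.0.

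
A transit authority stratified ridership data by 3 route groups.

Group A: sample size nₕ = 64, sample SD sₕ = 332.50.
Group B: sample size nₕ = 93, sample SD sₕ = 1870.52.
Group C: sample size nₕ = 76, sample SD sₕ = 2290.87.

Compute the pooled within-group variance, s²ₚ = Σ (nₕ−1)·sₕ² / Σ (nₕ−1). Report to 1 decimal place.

3141153.0

Degrees of freedom: 63 + 92 + 75 = 230.
Σ(nₕ−1)sₕ² = 63·110556.25 + 92·3498845.0704 + 75·5248085.3569 = 722465191.9943.
s²ₚ = 722465191.9943 / 230 = 3141153.009... → 3141153.0.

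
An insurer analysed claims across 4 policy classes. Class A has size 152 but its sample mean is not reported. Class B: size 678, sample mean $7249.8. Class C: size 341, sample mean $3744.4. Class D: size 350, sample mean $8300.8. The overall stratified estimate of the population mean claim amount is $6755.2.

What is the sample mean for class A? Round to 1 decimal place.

7744.6

Σ Nₕx̄ₕ = N·μ, so 152·x̄_A = 1521·6755.2 − (678·7249.8 + 341·3744.4 + 350·8300.8).
= 10274659.2 − 9097484.8 = 1177174.4.
x̄_A = 1177174.4 / 152 = 7744.568... → 7744.6.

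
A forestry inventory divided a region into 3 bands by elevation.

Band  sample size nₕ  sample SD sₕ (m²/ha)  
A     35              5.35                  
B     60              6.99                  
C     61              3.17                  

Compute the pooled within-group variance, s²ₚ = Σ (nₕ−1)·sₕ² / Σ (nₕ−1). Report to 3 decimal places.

29.143

Degrees of freedom: 34 + 59 + 60 = 153.
Σ(nₕ−1)sₕ² = 34·28.6225 + 59·48.8601 + 60·10.0489 = 4458.8449.
s²ₚ = 4458.8449 / 153 = 29.14278... → 29.143.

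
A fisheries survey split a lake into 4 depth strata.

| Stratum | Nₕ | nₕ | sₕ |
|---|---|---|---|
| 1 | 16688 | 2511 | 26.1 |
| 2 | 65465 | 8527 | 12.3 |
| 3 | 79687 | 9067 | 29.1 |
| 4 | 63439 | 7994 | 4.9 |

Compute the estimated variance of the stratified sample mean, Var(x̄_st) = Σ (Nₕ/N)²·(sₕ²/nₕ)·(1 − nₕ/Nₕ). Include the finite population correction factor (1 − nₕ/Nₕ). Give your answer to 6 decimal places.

0.013132

N = 225279. Term for each stratum: Wₕ²sₕ²/nₕ·(1−nₕ/Nₕ).
Var(x̄_st) = 0.001264683 + 0.001303119 + 0.010356098 + 0.000208164 = 0.013132062 → 0.013132.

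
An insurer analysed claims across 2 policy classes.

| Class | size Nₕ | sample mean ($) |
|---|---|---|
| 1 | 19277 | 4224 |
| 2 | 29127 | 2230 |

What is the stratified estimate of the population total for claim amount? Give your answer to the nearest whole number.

146379258

1: 19277·4224 = 81426048
2: 29127·2230 = 64953210
τ̂ = Σ Nₕx̄ₕ = 146379258.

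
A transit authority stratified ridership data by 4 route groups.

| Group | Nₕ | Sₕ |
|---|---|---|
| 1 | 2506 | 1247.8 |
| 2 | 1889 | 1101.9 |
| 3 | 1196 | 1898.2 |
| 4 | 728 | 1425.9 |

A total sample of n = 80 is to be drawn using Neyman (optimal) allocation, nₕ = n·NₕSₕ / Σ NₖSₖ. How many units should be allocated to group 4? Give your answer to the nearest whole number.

Σ NₕSₕ = 2506·1247.8 + 1889·1101.9 + 1196·1898.2 + 728·1425.9 = 8516778.3.
Share for 4: 1038055.2/8516778.3 = 0.12188.
n_4 = 80 × 0.12188 = 9.751... → 10.

10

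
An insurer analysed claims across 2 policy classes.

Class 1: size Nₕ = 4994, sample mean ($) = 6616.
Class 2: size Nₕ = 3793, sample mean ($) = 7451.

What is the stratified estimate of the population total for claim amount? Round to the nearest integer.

Population total = Σ Nₕ·x̄ₕ (each stratum's size times its mean).
4994·6616 + 3793·7451 = 33040304 + 28261643 = 61301947.

61301947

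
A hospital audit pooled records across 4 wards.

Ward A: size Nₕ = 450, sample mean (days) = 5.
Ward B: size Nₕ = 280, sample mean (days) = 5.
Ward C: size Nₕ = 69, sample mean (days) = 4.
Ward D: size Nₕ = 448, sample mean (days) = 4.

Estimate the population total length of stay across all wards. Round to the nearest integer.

5718

A: 450·5 = 2250
B: 280·5 = 1400
C: 69·4 = 276
D: 448·4 = 1792
τ̂ = Σ Nₕx̄ₕ = 5718.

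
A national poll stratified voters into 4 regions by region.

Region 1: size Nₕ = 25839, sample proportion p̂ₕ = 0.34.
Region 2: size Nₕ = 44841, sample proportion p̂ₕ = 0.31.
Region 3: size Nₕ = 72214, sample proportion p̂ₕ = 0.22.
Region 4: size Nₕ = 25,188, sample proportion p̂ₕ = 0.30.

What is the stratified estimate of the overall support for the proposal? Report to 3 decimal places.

Wₕ = Nₕ/N with N = 168082: 0.1537, 0.2668, 0.4296, 0.1499.
p̂_st = 0.1537·0.34 + 0.2668·0.31 + 0.4296·0.22 + 0.1499·0.30 ≈ 0.27445... → 0.274.

0.274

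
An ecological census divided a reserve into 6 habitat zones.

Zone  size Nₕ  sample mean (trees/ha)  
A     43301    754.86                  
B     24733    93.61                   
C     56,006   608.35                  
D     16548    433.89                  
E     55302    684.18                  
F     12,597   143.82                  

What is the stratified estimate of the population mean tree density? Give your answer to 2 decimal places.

555.91

x̄_st = (Σ Nₕx̄ₕ) / (Σ Nₕ) = (43301·754.86 + 24733·93.61 + 56006·608.35 + 16548·433.89 + 55302·684.18 + 12597·143.82) / 208487
= 115900933.71 / 208487 = 555.9144... → 555.91.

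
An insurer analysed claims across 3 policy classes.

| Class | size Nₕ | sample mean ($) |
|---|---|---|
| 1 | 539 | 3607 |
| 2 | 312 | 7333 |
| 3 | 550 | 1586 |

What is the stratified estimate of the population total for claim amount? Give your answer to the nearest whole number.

5104369

Estimate total by summing Nₕ·x̄ₕ over strata.
539·3607 + 312·7333 + 550·1586 = 1944173 + 2287896 + 872300 = 5104369.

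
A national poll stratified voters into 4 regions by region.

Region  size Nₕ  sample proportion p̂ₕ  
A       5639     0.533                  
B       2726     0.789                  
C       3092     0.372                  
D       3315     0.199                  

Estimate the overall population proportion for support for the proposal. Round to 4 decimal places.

0.4716

Wₕ = Nₕ/N with N = 14772: 0.3817, 0.1845, 0.2093, 0.2244.
p̂_st = 0.3817·0.533 + 0.1845·0.789 + 0.2093·0.372 + 0.2244·0.199 ≈ 0.471589... → 0.4716.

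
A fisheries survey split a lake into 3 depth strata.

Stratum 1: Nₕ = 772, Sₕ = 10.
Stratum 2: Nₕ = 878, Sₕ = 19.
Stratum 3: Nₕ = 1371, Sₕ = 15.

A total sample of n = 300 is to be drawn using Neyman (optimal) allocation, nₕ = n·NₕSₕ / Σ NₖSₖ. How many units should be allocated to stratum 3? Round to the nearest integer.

1: NₕSₕ = 772·10 = 7720
2: NₕSₕ = 878·19 = 16682
3: NₕSₕ = 1371·15 = 20565
Σ NₕSₕ = 44967.
n_3 = 300·20565/44967 = 137.201... → 137.

137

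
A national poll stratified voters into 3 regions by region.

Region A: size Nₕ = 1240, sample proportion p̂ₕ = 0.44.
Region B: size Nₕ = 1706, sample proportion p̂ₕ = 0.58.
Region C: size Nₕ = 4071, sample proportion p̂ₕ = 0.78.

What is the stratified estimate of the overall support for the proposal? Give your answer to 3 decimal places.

0.671

N = 1240 + 1706 + 4071 = 7017.
Overall proportion = Σ (Nₕ/N)·p̂ₕ.
Σ Nₕp̂ₕ = 545.6 + 989.48 + 3175.38 = 4710.46.
4710.46 / 7017 = 0.67129... → 0.671.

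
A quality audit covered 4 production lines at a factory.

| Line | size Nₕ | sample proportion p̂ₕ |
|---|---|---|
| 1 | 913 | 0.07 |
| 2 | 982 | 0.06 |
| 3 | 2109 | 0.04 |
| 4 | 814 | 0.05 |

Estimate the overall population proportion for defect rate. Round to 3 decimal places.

0.051

Wₕ = Nₕ/N with N = 4818: 0.1895, 0.2038, 0.4377, 0.1689.
p̂_st = 0.1895·0.07 + 0.2038·0.06 + 0.4377·0.04 + 0.1689·0.05 ≈ 0.05145... → 0.051.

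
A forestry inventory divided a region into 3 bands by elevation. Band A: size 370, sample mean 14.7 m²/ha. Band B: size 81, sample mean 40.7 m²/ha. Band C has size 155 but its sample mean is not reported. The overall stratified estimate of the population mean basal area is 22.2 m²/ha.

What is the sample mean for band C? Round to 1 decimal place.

N = 370 + 81 + 155 = 606.
Overall total = μ·N = 22.2·606 = 13453.2.
Subtract the known strata: 370·14.7 + 81·40.7 = 8735.7.
Remaining total for band C: 13453.2 − 8735.7 = 4717.5.
Divide by its size: 4717.5 / 155 = 30.435... → 30.4.

30.4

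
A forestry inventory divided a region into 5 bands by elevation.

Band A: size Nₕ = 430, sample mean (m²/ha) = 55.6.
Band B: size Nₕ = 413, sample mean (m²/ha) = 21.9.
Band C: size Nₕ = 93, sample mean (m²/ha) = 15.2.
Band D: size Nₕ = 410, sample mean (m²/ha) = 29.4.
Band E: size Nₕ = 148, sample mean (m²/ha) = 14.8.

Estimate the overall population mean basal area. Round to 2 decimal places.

N = 430 + 413 + 93 + 410 + 148 = 1494.
Weight each subgroup mean by Nₕ/N and sum.
Σ Nₕx̄ₕ = 430·55.6 + 413·21.9 + 93·15.2 + 410·29.4 + 148·14.8 = 23908 + 9044.7 + 1413.6 + 12054 + 2190.4 = 48610.7.
Divide by N: 48610.7 / 1494 = 32.5373... → 32.54.

32.54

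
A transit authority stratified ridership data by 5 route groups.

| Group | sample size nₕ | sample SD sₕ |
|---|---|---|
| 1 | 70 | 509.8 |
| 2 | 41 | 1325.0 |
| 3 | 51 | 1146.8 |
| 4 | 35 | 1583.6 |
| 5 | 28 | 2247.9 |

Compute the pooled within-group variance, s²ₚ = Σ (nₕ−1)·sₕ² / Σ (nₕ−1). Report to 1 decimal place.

1707330.1

1: (70−1)·509.8² = 69·259896.04 = 17932826.76
2: (41−1)·1325.0² = 40·1755625 = 70225000
3: (51−1)·1146.8² = 50·1315150.24 = 65757512
4: (35−1)·1583.6² = 34·2507788.96 = 85264824.64
5: (28−1)·2247.9² = 27·5053054.41 = 136432469.07
Numerator = 375612632.47; denominator = Σ(nₕ−1) = 220.
s²ₚ = 375612632.47/220 = 1707330.148... → 1707330.1.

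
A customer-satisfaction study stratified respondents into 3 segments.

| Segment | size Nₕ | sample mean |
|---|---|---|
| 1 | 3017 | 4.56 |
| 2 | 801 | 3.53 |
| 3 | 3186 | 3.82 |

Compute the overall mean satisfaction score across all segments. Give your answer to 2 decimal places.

4.11

N = 3017 + 801 + 3186 = 7004.
Weight each subgroup mean by Nₕ/N and sum.
Σ Nₕx̄ₕ = 3017·4.56 + 801·3.53 + 3186·3.82 = 13757.52 + 2827.53 + 12170.52 = 28755.57.
Divide by N: 28755.57 / 7004 = 4.1056... → 4.11.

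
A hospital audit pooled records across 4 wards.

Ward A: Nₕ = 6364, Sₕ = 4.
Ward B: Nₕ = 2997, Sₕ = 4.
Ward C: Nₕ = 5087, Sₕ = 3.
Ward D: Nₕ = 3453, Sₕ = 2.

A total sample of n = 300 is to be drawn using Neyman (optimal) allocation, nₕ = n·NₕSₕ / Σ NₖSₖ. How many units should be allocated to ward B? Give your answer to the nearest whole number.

60

Σ NₕSₕ = 6364·4 + 2997·4 + 5087·3 + 3453·2 = 59611.
Share for B: 11988/59611 = 0.20110.
n_B = 300 × 0.20110 = 60.331... → 60.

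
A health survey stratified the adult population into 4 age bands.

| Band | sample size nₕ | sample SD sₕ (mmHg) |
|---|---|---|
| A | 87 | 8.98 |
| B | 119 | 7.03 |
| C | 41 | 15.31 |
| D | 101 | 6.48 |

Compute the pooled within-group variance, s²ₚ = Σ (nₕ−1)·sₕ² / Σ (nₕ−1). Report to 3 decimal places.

Degrees of freedom: 86 + 118 + 40 + 100 = 344.
Σ(nₕ−1)sₕ² = 86·80.6404 + 118·49.4209 + 40·234.3961 + 100·41.9904 = 26341.6246.
s²ₚ = 26341.6246 / 344 = 76.57449... → 76.574.

76.574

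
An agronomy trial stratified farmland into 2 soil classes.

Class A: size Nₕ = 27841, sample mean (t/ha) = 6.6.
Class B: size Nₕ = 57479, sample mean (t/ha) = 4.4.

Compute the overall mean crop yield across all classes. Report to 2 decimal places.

N = 85320; weights Wₕ = Nₕ/N = (0.3263, 0.6737).
x̄_st = Σ Wₕ·x̄ₕ = 0.3263·6.6 + 0.6737·4.4 ≈ 5.1179...
→ 5.12.

5.12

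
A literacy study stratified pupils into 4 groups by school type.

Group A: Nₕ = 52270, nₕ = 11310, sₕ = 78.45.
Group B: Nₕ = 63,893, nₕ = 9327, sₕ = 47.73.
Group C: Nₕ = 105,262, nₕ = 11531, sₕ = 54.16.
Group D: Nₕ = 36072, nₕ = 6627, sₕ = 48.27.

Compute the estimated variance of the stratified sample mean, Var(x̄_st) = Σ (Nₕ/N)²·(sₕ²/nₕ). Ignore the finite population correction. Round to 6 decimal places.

N = 257497. Term for each stratum: Wₕ²sₕ²/nₕ.
Var(x̄_st) = 0.022422495 + 0.015038451 + 0.042509816 + 0.006899756 = 0.086870518 → 0.086871.

0.086871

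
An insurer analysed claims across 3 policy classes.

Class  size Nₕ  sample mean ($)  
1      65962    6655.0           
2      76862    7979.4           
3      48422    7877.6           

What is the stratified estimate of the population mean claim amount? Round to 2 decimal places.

x̄_st = (Σ Nₕx̄ₕ) / (Σ Nₕ) = (65962·6655.0 + 76862·7979.4 + 48422·7877.6) / 191246
= 1433738900 / 191246 = 7496.8308... → 7496.83.

7496.83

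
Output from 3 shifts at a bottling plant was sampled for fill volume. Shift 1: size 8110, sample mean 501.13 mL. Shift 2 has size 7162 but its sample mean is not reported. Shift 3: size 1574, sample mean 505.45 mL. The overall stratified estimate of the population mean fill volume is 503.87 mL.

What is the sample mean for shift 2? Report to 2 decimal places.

506.63

Σ Nₕx̄ₕ = N·μ, so 7162·x̄_2 = 16846·503.87 − (8110·501.13 + 1574·505.45).
= 8488194.02 − 4859742.6 = 3628451.42.
x̄_2 = 3628451.42 / 7162 = 506.6254... → 506.63.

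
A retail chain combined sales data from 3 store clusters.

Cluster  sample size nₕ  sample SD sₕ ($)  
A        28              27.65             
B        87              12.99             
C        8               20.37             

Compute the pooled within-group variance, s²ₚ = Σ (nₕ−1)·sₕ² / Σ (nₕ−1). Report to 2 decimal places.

A: (28−1)·27.65² = 27·764.5225 = 20642.1075
B: (87−1)·12.99² = 86·168.7401 = 14511.6486
C: (8−1)·20.37² = 7·414.9369 = 2904.5583
Numerator = 38058.3144; denominator = Σ(nₕ−1) = 120.
s²ₚ = 38058.3144/120 = 317.1526... → 317.15.

317.15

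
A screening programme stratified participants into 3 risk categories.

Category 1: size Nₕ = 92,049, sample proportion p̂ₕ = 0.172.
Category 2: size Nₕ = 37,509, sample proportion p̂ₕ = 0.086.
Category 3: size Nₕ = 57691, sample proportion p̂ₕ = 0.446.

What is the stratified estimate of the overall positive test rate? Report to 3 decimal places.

0.239

N = 92049 + 37509 + 57691 = 187249.
Overall proportion = Σ (Nₕ/N)·p̂ₕ.
Σ Nₕp̂ₕ = 15832.428 + 3225.774 + 25730.186 = 44788.388.
44788.388 / 187249 = 0.23919... → 0.239.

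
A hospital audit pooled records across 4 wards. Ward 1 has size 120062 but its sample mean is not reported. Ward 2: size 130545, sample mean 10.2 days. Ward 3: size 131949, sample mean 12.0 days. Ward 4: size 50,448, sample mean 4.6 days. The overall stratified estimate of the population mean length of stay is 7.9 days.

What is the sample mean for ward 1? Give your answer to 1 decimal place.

N = 120062 + 130545 + 131949 + 50448 = 433004.
Overall total = μ·N = 7.9·433004 = 3420731.6.
Subtract the known strata: 130545·10.2 + 131949·12.0 + 50448·4.6 = 3147007.8.
Remaining total for ward 1: 3420731.6 − 3147007.8 = 273723.8.
Divide by its size: 273723.8 / 120062 = 2.280... → 2.3.

2.3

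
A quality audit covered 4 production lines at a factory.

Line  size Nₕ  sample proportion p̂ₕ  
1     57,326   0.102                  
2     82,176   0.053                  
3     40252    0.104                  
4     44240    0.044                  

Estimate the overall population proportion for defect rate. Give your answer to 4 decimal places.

0.0729

N = 57326 + 82176 + 40252 + 44240 = 223994.
Overall proportion = Σ (Nₕ/N)·p̂ₕ.
Σ Nₕp̂ₕ = 5847.252 + 4355.328 + 4186.208 + 1946.56 = 16335.348.
16335.348 / 223994 = 0.072928... → 0.0729.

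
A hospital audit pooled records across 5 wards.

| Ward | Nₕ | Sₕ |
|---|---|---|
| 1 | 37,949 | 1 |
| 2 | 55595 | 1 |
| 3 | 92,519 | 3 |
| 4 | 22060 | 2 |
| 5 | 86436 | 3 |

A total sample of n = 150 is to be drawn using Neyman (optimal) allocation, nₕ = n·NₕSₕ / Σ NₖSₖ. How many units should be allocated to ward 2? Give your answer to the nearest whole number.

1: NₕSₕ = 37949·1 = 37949
2: NₕSₕ = 55595·1 = 55595
3: NₕSₕ = 92519·3 = 277557
4: NₕSₕ = 22060·2 = 44120
5: NₕSₕ = 86436·3 = 259308
Σ NₕSₕ = 674529.
n_2 = 150·55595/674529 = 12.363... → 12.

12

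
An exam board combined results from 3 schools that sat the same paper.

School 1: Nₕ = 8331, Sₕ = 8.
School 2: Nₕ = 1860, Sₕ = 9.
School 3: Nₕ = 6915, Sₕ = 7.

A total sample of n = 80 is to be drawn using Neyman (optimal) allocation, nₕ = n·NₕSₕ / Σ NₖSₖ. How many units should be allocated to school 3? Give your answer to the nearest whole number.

Σ NₕSₕ = 8331·8 + 1860·9 + 6915·7 = 131793.
Share for 3: 48405/131793 = 0.36728.
n_3 = 80 × 0.36728 = 29.382... → 29.

29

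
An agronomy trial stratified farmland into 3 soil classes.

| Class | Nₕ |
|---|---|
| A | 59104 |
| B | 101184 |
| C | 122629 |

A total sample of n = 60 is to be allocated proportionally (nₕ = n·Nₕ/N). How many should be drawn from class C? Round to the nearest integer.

26

Share of class C = 122629/282917 = 0.43345.
Allocate 60 × 0.43345 = 26.007... → 26.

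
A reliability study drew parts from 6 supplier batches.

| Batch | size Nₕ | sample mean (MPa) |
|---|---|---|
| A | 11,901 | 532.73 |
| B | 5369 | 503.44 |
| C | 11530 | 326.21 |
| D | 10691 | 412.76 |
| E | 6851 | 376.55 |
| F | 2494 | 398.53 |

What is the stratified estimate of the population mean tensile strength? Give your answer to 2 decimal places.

425.72

N = 11901 + 5369 + 11530 + 10691 + 6851 + 2494 = 48836.
The stratified mean weights each stratum mean by its population share Nₕ/N.
Σ Nₕx̄ₕ = 11901·532.73 + 5369·503.44 + 11530·326.21 + 10691·412.76 + 6851·376.55 + 2494·398.53 = 6340019.73 + 2702969.36 + 3761201.3 + 4412817.16 + 2579744.05 + 993933.82 = 20790685.42.
Divide by N: 20790685.42 / 48836 = 425.7246... → 425.72.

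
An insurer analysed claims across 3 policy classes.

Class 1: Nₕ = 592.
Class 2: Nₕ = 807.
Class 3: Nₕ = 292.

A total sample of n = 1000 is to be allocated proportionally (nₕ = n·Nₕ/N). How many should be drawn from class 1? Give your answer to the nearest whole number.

N = 592 + 807 + 292 = 1691.
n_1 = 1000·592/1691 = 350.089... → 350.

350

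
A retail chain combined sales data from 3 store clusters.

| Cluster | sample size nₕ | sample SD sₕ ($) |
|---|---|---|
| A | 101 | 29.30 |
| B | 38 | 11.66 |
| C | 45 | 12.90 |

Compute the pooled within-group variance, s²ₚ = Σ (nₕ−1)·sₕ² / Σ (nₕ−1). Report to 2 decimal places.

542.55

Degrees of freedom: 100 + 37 + 44 = 181.
Σ(nₕ−1)sₕ² = 100·858.49 + 37·135.9556 + 44·166.41 = 98201.3972.
s²ₚ = 98201.3972 / 181 = 542.5492... → 542.55.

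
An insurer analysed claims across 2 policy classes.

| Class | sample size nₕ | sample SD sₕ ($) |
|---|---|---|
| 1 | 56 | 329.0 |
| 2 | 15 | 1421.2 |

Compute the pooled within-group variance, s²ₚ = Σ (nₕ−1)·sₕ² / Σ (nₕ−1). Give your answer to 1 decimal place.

Degrees of freedom: 55 + 14 = 69.
Σ(nₕ−1)sₕ² = 55·108241 + 14·2019809.44 = 34230587.16.
s²ₚ = 34230587.16 / 69 = 496095.466... → 496095.5.

496095.5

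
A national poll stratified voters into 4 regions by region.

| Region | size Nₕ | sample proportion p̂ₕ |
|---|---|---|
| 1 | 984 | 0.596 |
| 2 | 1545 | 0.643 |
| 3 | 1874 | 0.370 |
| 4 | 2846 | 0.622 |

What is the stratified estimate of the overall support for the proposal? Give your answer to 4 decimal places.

0.5578

N = 984 + 1545 + 1874 + 2846 = 7249.
Overall proportion = Σ (Nₕ/N)·p̂ₕ.
Σ Nₕp̂ₕ = 586.464 + 993.435 + 693.38 + 1770.212 = 4043.491.
4043.491 / 7249 = 0.557800... → 0.5578.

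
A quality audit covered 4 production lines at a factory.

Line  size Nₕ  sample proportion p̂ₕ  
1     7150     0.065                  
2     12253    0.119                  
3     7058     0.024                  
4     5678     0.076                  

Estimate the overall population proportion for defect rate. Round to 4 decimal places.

0.0785

Wₕ = Nₕ/N with N = 32139: 0.2225, 0.3813, 0.2196, 0.1767.
p̂_st = 0.2225·0.065 + 0.3813·0.119 + 0.2196·0.024 + 0.1767·0.076 ≈ 0.078527... → 0.0785.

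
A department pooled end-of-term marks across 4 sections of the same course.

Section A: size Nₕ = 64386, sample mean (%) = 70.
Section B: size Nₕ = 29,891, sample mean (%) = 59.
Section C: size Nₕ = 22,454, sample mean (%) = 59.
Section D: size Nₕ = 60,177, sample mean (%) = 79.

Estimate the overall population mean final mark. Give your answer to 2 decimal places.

x̄_st = (Σ Nₕx̄ₕ) / (Σ Nₕ) = (64386·70 + 29891·59 + 22454·59 + 60177·79) / 176908
= 12349358 / 176908 = 69.8067... → 69.81.

69.81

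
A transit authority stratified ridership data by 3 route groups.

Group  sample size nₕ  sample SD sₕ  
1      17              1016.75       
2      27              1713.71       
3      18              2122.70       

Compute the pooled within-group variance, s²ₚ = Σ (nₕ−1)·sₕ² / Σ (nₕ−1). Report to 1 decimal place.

Degrees of freedom: 16 + 26 + 17 = 59.
Σ(nₕ−1)sₕ² = 16·1033780.5625 + 26·2936801.9641 + 17·4505855.29 = 169496879.9966.
s²ₚ = 169496879.9966 / 59 = 2872828.475... → 2872828.5.

2872828.5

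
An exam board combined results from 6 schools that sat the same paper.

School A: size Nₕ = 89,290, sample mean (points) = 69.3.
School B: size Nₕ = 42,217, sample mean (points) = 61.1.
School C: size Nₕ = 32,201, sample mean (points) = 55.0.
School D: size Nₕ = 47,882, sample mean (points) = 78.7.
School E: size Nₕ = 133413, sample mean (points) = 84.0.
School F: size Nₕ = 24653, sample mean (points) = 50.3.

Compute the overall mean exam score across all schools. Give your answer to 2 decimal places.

N = 369656; weights Wₕ = Nₕ/N = (0.2415, 0.1142, 0.0871, 0.1295, 0.3609, 0.0667).
x̄_st = Σ Wₕ·x̄ₕ = 0.2415·69.3 + 0.1142·61.1 + 0.0871·55.0 + 0.1295·78.7 + 0.3609·84.0 + 0.0667·50.3 ≈ 72.3737...
→ 72.37.

72.37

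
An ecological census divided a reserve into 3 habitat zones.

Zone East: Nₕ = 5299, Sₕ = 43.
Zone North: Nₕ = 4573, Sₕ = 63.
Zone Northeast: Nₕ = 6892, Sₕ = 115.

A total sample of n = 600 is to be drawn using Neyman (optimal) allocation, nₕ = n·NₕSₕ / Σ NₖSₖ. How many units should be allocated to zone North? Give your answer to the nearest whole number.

East: NₕSₕ = 5299·43 = 227857
North: NₕSₕ = 4573·63 = 288099
Northeast: NₕSₕ = 6892·115 = 792580
Σ NₕSₕ = 1308536.
n_North = 600·288099/1308536 = 132.101... → 132.

132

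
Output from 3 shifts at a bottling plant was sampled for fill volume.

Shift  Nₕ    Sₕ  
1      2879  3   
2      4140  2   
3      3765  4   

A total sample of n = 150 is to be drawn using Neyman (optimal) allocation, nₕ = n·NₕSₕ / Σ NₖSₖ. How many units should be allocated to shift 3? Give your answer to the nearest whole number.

71

Σ NₕSₕ = 2879·3 + 4140·2 + 3765·4 = 31977.
Share for 3: 15060/31977 = 0.47096.
n_3 = 150 × 0.47096 = 70.645... → 71.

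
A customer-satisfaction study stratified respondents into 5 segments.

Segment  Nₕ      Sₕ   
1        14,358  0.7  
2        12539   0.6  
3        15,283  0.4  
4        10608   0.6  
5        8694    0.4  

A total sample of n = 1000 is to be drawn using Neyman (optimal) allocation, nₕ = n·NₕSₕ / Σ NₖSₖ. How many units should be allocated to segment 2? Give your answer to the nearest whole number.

224

Σ NₕSₕ = 14358·0.7 + 12539·0.6 + 15283·0.4 + 10608·0.6 + 8694·0.4 = 33529.6.
Share for 2: 7523.4/33529.6 = 0.22438.
n_2 = 1000 × 0.22438 = 224.381... → 224.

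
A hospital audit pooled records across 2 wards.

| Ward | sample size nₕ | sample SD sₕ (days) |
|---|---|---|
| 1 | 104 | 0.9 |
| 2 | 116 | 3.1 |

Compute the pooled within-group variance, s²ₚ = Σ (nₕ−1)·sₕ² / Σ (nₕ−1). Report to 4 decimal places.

5.4522

1: (104−1)·0.9² = 103·0.81 = 83.43
2: (116−1)·3.1² = 115·9.61 = 1105.15
Numerator = 1188.58; denominator = Σ(nₕ−1) = 218.
s²ₚ = 1188.58/218 = 5.452202... → 5.4522.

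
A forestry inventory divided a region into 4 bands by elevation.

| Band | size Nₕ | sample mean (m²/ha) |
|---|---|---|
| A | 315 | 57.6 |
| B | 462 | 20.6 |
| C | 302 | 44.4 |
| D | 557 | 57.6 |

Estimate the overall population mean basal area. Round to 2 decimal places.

x̄_st = (Σ Nₕx̄ₕ) / (Σ Nₕ) = (315·57.6 + 462·20.6 + 302·44.4 + 557·57.6) / 1636
= 73153.2 / 1636 = 44.7147... → 44.71.

44.71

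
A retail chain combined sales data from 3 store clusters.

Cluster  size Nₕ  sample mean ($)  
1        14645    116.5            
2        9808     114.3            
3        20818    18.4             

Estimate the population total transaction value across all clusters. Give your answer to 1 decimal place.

3210248.1

1: 14645·116.5 = 1706142.5
2: 9808·114.3 = 1121054.4
3: 20818·18.4 = 383051.2
τ̂ = Σ Nₕx̄ₕ = 3210248.1.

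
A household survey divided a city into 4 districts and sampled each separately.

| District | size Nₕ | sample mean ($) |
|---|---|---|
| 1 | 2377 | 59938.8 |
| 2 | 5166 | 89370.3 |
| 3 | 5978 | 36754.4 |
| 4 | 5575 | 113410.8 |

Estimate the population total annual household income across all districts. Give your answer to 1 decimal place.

1456144510.6

1: 2377·59938.8 = 142474527.6
2: 5166·89370.3 = 461686969.8
3: 5978·36754.4 = 219717803.2
4: 5575·113410.8 = 632265210
τ̂ = Σ Nₕx̄ₕ = 1456144510.6.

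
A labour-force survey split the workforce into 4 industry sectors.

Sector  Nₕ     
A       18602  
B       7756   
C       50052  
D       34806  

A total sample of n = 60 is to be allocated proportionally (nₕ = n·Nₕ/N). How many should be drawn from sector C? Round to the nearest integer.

Share of sector C = 50052/111216 = 0.45004.
Allocate 60 × 0.45004 = 27.003... → 27.

27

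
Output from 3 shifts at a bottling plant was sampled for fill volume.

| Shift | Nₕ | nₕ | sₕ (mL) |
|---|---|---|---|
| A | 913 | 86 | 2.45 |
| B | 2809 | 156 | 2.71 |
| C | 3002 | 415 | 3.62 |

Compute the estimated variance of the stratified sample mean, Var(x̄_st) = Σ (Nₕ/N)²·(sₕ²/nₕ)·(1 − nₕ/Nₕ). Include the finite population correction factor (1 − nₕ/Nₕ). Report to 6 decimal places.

0.014349

N = 6724. Term for each stratum: Wₕ²sₕ²/nₕ·(1−nₕ/Nₕ).
Var(x̄_st) = 0.001165614 + 0.007759747 + 0.005424013 = 0.014349374 → 0.014349.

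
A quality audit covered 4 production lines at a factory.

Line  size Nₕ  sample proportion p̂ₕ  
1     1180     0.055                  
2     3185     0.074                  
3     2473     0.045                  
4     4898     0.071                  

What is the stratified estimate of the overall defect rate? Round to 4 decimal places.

N = 1180 + 3185 + 2473 + 4898 = 11736.
Overall proportion = Σ (Nₕ/N)·p̂ₕ.
Σ Nₕp̂ₕ = 64.9 + 235.69 + 111.285 + 347.758 = 759.633.
759.633 / 11736 = 0.064727... → 0.0647.

0.0647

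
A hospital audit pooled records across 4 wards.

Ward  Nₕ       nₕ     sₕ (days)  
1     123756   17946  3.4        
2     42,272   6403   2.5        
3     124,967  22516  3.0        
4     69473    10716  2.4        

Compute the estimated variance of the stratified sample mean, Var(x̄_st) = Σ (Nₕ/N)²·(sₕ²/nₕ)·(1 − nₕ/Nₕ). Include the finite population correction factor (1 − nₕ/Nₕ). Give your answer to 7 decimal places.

0.0001326

N = 360468; Wₕ = Nₕ/N.
ward 1: (123756/360468)²·3.4²/17946·(1 − 17946/123756) = 0.0000649157
ward 2: (42272/360468)²·2.5²/6403·(1 − 6403/42272) = 0.0000113903
ward 3: (124967/360468)²·3.0²/22516·(1 − 22516/124967) = 0.0000393849
ward 4: (69473/360468)²·2.4²/10716·(1 − 10716/69473) = 0.0000168862
Sum = 0.0001325771 → 0.0001326.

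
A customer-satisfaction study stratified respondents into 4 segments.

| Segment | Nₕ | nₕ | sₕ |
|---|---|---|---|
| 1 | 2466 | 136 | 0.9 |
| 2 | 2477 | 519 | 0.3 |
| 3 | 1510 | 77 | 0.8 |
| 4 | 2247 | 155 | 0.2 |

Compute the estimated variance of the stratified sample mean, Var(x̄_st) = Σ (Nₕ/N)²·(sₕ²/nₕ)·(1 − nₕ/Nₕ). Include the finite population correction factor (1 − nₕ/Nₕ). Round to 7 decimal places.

0.0007169

N = 8700. Term for each stratum: Wₕ²sₕ²/nₕ·(1−nₕ/Nₕ).
Var(x̄_st) = 0.0004521230 + 0.0000111116 + 0.0002376150 + 0.0000160271 = 0.0007168767 → 0.0007169.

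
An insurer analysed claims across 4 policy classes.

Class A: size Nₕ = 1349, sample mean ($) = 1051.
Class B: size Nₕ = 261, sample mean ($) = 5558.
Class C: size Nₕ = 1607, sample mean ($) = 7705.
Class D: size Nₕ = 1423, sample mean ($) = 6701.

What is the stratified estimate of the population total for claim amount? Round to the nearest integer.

Estimate total by summing Nₕ·x̄ₕ over strata.
1349·1051 + 261·5558 + 1607·7705 + 1423·6701 = 1417799 + 1450638 + 12381935 + 9535523 = 24785895.

24785895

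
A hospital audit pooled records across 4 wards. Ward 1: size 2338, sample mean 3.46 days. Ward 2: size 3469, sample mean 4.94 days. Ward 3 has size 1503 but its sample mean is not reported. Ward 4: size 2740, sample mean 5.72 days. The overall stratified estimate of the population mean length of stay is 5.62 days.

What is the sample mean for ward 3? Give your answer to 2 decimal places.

Σ Nₕx̄ₕ = N·μ, so 1503·x̄_3 = 10050·5.62 − (2338·3.46 + 3469·4.94 + 2740·5.72).
= 56481 − 40899.14 = 15581.86.
x̄_3 = 15581.86 / 1503 = 10.3672... → 10.37.

10.37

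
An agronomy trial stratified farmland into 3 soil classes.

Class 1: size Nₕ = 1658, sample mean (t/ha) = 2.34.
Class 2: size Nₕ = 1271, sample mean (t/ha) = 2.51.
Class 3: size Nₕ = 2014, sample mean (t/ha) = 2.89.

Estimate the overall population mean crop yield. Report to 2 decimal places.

2.61

x̄_st = (Σ Nₕx̄ₕ) / (Σ Nₕ) = (1658·2.34 + 1271·2.51 + 2014·2.89) / 4943
= 12890.39 / 4943 = 2.6078... → 2.61.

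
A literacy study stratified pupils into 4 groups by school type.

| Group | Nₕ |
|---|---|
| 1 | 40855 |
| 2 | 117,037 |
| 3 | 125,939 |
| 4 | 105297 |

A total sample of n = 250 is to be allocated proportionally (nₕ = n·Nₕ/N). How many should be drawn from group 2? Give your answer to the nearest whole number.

75

Share of group 2 = 117037/389128 = 0.30077.
Allocate 250 × 0.30077 = 75.192... → 75.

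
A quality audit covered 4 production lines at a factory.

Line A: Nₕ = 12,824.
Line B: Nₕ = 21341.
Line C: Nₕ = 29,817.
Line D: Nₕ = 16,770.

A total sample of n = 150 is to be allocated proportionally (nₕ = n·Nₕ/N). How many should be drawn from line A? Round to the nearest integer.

24

N = 12824 + 21341 + 29817 + 16770 = 80752.
n_A = 150·12824/80752 = 23.821... → 24.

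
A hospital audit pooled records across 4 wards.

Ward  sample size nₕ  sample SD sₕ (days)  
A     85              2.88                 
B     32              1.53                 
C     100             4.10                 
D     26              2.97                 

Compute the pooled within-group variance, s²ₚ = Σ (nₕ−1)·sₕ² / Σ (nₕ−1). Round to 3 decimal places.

11.105

Degrees of freedom: 84 + 31 + 99 + 25 = 239.
Σ(nₕ−1)sₕ² = 84·8.2944 + 31·2.3409 + 99·16.81 + 25·8.8209 = 2654.01.
s²ₚ = 2654.01 / 239 = 11.10464... → 11.105.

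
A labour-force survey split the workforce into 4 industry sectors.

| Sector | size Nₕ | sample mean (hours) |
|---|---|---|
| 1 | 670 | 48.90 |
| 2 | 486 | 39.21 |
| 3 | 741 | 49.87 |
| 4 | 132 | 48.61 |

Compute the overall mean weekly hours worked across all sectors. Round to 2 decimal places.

N = 2029; weights Wₕ = Nₕ/N = (0.3302, 0.2395, 0.3652, 0.0651).
x̄_st = Σ Wₕ·x̄ₕ = 0.3302·48.90 + 0.2395·39.21 + 0.3652·49.87 + 0.0651·48.61 ≈ 46.9144...
→ 46.91.

46.91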